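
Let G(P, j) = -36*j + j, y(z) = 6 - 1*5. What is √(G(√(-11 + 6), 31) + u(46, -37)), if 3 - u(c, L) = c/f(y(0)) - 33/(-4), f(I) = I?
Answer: 3*I*√505/2 ≈ 33.708*I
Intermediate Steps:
y(z) = 1 (y(z) = 6 - 5 = 1)
G(P, j) = -35*j
u(c, L) = -21/4 - c (u(c, L) = 3 - (c/1 - 33/(-4)) = 3 - (c*1 - 33*(-¼)) = 3 - (c + 33/4) = 3 - (33/4 + c) = 3 + (-33/4 - c) = -21/4 - c)
√(G(√(-11 + 6), 31) + u(46, -37)) = √(-35*31 + (-21/4 - 1*46)) = √(-1085 + (-21/4 - 46)) = √(-1085 - 205/4) = √(-4545/4) = 3*I*√505/2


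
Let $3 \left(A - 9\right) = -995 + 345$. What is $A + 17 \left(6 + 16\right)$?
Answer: $\frac{499}{3} \approx 166.33$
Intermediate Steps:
$A = - \frac{623}{3}$ ($A = 9 + \frac{-995 + 345}{3} = 9 + \frac{1}{3} \left(-650\right) = 9 - \frac{650}{3} = - \frac{623}{3} \approx -207.67$)
$A + 17 \left(6 + 16\right) = - \frac{623}{3} + 17 \left(6 + 16\right) = - \frac{623}{3} + 17 \cdot 22 = - \frac{623}{3} + 374 = \frac{499}{3}$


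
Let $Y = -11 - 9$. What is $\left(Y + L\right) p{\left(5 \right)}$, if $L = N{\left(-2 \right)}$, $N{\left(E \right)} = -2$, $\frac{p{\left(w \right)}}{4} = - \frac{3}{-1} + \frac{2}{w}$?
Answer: $- \frac{1496}{5} \approx -299.2$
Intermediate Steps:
$p{\left(w \right)} = 12 + \frac{8}{w}$ ($p{\left(w \right)} = 4 \left(- \frac{3}{-1} + \frac{2}{w}\right) = 4 \left(\left(-3\right) \left(-1\right) + \frac{2}{w}\right) = 4 \left(3 + \frac{2}{w}\right) = 12 + \frac{8}{w}$)
$L = -2$
$Y = -20$
$\left(Y + L\right) p{\left(5 \right)} = \left(-20 - 2\right) \left(12 + \frac{8}{5}\right) = - 22 \left(12 + 8 \cdot \frac{1}{5}\right) = - 22 \left(12 + \frac{8}{5}\right) = \left(-22\right) \frac{68}{5} = - \frac{1496}{5}$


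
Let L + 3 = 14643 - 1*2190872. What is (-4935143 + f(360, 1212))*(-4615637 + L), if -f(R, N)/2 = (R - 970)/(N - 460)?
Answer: 6301540741906151/188 ≈ 3.3519e+13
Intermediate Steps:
f(R, N) = -2*(-970 + R)/(-460 + N) (f(R, N) = -2*(R - 970)/(N - 460) = -2*(-970 + R)/(-460 + N))
L = -2176232 (L = -3 + (14643 - 1*2190872) = -3 + (14643 - 2190872) = -3 - 2176229 = -2176232)
(-4935143 + f(360, 1212))*(-4615637 + L) = (-4935143 + 2*(970 - 1*360)/(-460 + 1212))*(-4615637 - 2176232) = (-4935143 + 2*(970 - 360)/752)*(-6791869) = (-4935143 + 2*(1/752)*610)*(-6791869) = (-4935143 + 305/188)*(-6791869) = -927806579/188*(-6791869) = 6301540741906151/188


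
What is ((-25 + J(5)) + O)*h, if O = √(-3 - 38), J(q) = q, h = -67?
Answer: 1340 - 67*I*√41 ≈ 1340.0 - 429.01*I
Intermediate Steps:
O = I*√41 (O = √(-41) = I*√41 ≈ 6.4031*I)
((-25 + J(5)) + O)*h = ((-25 + 5) + I*√41)*(-67) = (-20 + I*√41)*(-67) = 1340 - 67*I*√41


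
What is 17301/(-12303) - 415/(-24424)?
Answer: -139151293/100162824 ≈ -1.3893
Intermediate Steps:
17301/(-12303) - 415/(-24424) = 17301*(-1/12303) - 415*(-1/24424) = -5767/4101 + 415/24424 = -139151293/100162824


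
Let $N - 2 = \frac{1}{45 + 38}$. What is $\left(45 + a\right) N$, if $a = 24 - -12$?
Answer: $\frac{13527}{83} \approx 162.98$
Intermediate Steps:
$N = \frac{167}{83}$ ($N = 2 + \frac{1}{45 + 38} = 2 + \frac{1}{83} = \frac{167}{83} \approx 2.012$)
$a = 36$ ($a = 24 + 12 = 36$)
$\left(45 + a\right) N = \left(45 + 36\right) \frac{167}{83} = 81 \cdot \frac{167}{83} = \frac{13527}{83}$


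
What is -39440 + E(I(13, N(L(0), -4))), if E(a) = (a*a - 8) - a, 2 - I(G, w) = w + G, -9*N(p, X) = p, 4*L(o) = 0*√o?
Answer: -39316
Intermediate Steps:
L(o) = 0 (L(o) = (0*√o)/4 = (¼)*0 = 0)
N(p, X) = -p/9
I(G, w) = 2 - G - w (I(G, w) = 2 - (w + G) = 2 - (G + w) = 2 + (-G - w) = 2 - G - w)
E(a) = -8 + a² - a (E(a) = (a² - 8) - a = (-8 + a²) - a = -8 + a² - a)
-39440 + E(I(13, N(L(0), -4))) = -39440 + (-8 + (2 - 1*13 - (-1)*0/9)² - (2 - 1*13 - (-1)*0/9)) = -39440 + (-8 + (2 - 13 - 1*0)² - (2 - 13 - 1*0)) = -39440 + (-8 + (2 - 13 + 0)² - (2 - 13 + 0)) = -39440 + (-8 + (-11)² - 1*(-11)) = -39440 + (-8 + 121 + 11) = -39440 + 124 = -39316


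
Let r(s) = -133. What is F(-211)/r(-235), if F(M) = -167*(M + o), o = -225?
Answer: -72812/133 ≈ -547.46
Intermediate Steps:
F(M) = 37575 - 167*M (F(M) = -167*(M - 225) = -167*(-225 + M) = 37575 - 167*M)
F(-211)/r(-235) = (37575 - 167*(-211))/(-133) = (37575 + 35237)*(-1/133) = 72812*(-1/133) = -72812/133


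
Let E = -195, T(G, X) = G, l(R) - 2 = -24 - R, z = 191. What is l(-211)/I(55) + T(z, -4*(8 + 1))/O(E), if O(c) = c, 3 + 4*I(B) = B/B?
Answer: -73901/195 ≈ -378.98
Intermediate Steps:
l(R) = -22 - R (l(R) = 2 + (-24 - R) = -22 - R)
I(B) = -½ (I(B) = -¾ + (B/B)/4 = -¾ + (¼)*1 = -¾ + ¼ = -½)
l(-211)/I(55) + T(z, -4*(8 + 1))/O(E) = (-22 - 1*(-211))/(-½) + 191/(-195) = (-22 + 211)*(-2) + 191*(-1/195) = 189*(-2) - 191/195 = -378 - 191/195 = -73901/195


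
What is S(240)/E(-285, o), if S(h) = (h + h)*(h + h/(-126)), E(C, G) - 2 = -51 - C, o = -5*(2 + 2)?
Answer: 200000/413 ≈ 484.26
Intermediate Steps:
o = -20 (o = -5*4 = -20)
E(C, G) = -49 - C (E(C, G) = 2 + (-51 - C) = -49 - C)
S(h) = 125*h**2/63 (S(h) = (2*h)*(h + h*(-1/126)) = (2*h)*(h - h/126) = (2*h)*(125*h/126) = 125*h**2/63)
S(240)/E(-285, o) = ((125/63)*240**2)/(-49 - 1*(-285)) = ((125/63)*57600)/(-49 + 285) = (800000/7)/236 = (800000/7)*(1/236) = 200000/413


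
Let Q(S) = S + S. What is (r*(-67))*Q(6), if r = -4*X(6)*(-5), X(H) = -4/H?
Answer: 10720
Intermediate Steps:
Q(S) = 2*S
r = -40/3 (r = -(-16)/6*(-5) = -4*(-2/3)*(-5) = (8/3)*(-5) = -40/3 ≈ -13.333)
(r*(-67))*Q(6) = (-40/3*(-67))*(2*6) = (2680/3)*12 = 10720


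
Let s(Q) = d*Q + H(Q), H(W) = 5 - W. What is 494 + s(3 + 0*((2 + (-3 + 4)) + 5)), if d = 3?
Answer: 505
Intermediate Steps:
s(Q) = 5 + 2*Q (s(Q) = 3*Q + (5 - Q) = 5 + 2*Q)
494 + s(3 + 0*((2 + (-3 + 4)) + 5)) = 494 + (5 + 2*(3 + 0*((2 + (-3 + 4)) + 5))) = 494 + (5 + 2*(3 + 0*((2 + 1) + 5))) = 494 + (5 + 2*(3 + 0*(3 + 5))) = 494 + (5 + 2*(3 + 0*8)) = 494 + (5 + 2*(3 + 0)) = 494 + (5 + 2*3) = 494 + (5 + 6) = 494 + 11 = 505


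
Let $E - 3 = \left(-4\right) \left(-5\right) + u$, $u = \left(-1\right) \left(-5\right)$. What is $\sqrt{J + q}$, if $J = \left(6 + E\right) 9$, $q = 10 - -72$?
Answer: $2 \sqrt{97} \approx 19.698$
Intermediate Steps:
$u = 5$
$E = 28$ ($E = 3 + \left(\left(-4\right) \left(-5\right) + 5\right) = 3 + \left(20 + 5\right) = 3 + 25 = 28$)
$q = 82$ ($q = 10 + 72 = 82$)
$J = 306$ ($J = \left(6 + 28\right) 9 = 34 \cdot 9 = 306$)
$\sqrt{J + q} = \sqrt{306 + 82} = \sqrt{388} = 2 \sqrt{97}$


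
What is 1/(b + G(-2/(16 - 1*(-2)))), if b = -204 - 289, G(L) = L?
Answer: -9/4438 ≈ -0.0020279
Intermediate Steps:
b = -493
1/(b + G(-2/(16 - 1*(-2)))) = 1/(-493 - 2/(16 - 1*(-2))) = 1/(-493 - 2/(16 + 2)) = 1/(-493 - 2/18) = 1/(-493 - 2*1/18) = 1/(-493 - ⅑) = 1/(-4438/9) = -9/4438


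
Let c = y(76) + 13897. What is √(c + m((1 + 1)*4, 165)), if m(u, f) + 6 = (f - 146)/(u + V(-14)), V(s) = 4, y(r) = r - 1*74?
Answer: √500205/6 ≈ 117.88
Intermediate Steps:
y(r) = -74 + r (y(r) = r - 74 = -74 + r)
c = 13899 (c = (-74 + 76) + 13897 = 2 + 13897 = 13899)
m(u, f) = -6 + (-146 + f)/(4 + u) (m(u, f) = -6 + (f - 146)/(u + 4) = -6 + (-146 + f)/(4 + u))
√(c + m((1 + 1)*4, 165)) = √(13899 + (-170 + 165 - 6*(1 + 1)*4)/(4 + (1 + 1)*4)) = √(13899 + (-170 + 165 - 12*4)/(4 + 2*4)) = √(13899 + (-170 + 165 - 6*8)/(4 + 8)) = √(13899 + (-170 + 165 - 48)/12) = √(13899 + (1/12)*(-53)) = √(13899 - 53/12) = √(166735/12) = √500205/6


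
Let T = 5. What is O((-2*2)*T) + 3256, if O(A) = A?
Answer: 3236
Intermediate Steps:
O((-2*2)*T) + 3256 = -2*2*5 + 3256 = -4*5 + 3256 = -20 + 3256 = 3236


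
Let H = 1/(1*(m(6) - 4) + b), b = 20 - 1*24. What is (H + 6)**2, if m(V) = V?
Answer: 121/4 ≈ 30.250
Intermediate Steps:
b = -4 (b = 20 - 24 = -4)
H = -1/2 (H = 1/(1*(6 - 4) - 4) = 1/(1*2 - 4) = 1/(2 - 4) = 1/(-2) = -1/2 ≈ -0.50000)
(H + 6)**2 = (-1/2 + 6)**2 = (11/2)**2 = 121/4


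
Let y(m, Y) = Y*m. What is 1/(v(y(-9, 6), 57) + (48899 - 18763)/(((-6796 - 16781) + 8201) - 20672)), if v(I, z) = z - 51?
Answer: 4506/23269 ≈ 0.19365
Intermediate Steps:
v(I, z) = -51 + z
1/(v(y(-9, 6), 57) + (48899 - 18763)/(((-6796 - 16781) + 8201) - 20672)) = 1/((-51 + 57) + (48899 - 18763)/(((-6796 - 16781) + 8201) - 20672)) = 1/(6 + 30136/((-23577 + 8201) - 20672)) = 1/(6 + 30136/(-15376 - 20672)) = 1/(6 + 30136/(-36048)) = 1/(6 + 30136*(-1/36048)) = 1/(6 - 3767/4506) = 1/(23269/4506) = 4506/23269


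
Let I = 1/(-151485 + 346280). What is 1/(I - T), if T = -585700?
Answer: 194795/114091431501 ≈ 1.7074e-6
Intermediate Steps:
I = 1/194795 ≈ 5.1336e-6
1/(I - T) = 1/(1/194795 - 1*(-585700)) = 1/(1/194795 + 585700) = 1/(114091431501/194795) = 194795/114091431501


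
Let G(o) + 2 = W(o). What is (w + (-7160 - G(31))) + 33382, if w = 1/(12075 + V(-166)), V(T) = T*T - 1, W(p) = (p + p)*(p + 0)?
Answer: 963088261/39630 ≈ 24302.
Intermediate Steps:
W(p) = 2*p**2 (W(p) = (2*p)*p = 2*p**2)
G(o) = -2 + 2*o**2
V(T) = -1 + T**2 (V(T) = T**2 - 1 = -1 + T**2)
w = 1/39630 (w = 1/(12075 + (-1 + (-166)**2)) = 1/(12075 + (-1 + 27556)) = 1/(12075 + 27555) = 1/39630 ≈ 2.5233e-5)
(w + (-7160 - G(31))) + 33382 = (1/39630 + (-7160 - (-2 + 2*31**2))) + 33382 = (1/39630 + (-7160 - (-2 + 2*961))) + 33382 = (1/39630 + (-7160 - (-2 + 1922))) + 33382 = (1/39630 + (-7160 - 1*1920)) + 33382 = (1/39630 + (-7160 - 1920)) + 33382 = (1/39630 - 9080) + 33382 = -359840399/39630 + 33382 = 963088261/39630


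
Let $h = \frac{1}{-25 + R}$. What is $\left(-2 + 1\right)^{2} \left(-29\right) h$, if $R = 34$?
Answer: $- \frac{29}{9} \approx -3.2222$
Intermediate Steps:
$h = \frac{1}{9}$ ($h = \frac{1}{-25 + 34} = \frac{1}{9} \approx 0.11111$)
$\left(-2 + 1\right)^{2} \left(-29\right) h = \left(-2 + 1\right)^{2} \left(-29\right) \frac{1}{9} = \left(-1\right)^{2} \left(-29\right) \frac{1}{9} = 1 \left(-29\right) \frac{1}{9} = \left(-29\right) \frac{1}{9} = - \frac{29}{9}$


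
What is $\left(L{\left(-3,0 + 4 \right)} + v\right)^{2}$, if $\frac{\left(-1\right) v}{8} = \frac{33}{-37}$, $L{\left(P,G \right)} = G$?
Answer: $\frac{169744}{1369} \approx 123.99$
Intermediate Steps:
$v = \frac{264}{37}$ ($v = - 8 \frac{33}{-37} = - 8 \cdot 33 \left(- \frac{1}{37}\right) = \left(-8\right) \left(- \frac{33}{37}\right) = \frac{264}{37} \approx 7.1351$)
$\left(L{\left(-3,0 + 4 \right)} + v\right)^{2} = \left(\left(0 + 4\right) + \frac{264}{37}\right)^{2} = \left(4 + \frac{264}{37}\right)^{2} = \left(\frac{412}{37}\right)^{2} = \frac{169744}{1369}$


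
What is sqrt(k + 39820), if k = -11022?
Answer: 11*sqrt(238) ≈ 169.70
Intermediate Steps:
sqrt(k + 39820) = sqrt(-11022 + 39820) = sqrt(28798) = 11*sqrt(238)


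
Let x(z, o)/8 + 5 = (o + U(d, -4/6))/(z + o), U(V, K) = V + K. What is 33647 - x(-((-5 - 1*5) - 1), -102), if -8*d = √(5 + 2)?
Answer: 1313441/39 - √7/91 ≈ 33678.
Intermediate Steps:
d = -√7/8 (d = -√(5 + 2)/8 = -√7/8 ≈ -0.33072)
U(V, K) = K + V
x(z, o) = -40 + 8*(-⅔ + o - √7/8)/(o + z) (x(z, o) = -40 + 8*((o + (-4/6 - √7/8))/(z + o)) = -40 + 8*((o + (-4*⅙ - √7/8))/(o + z)) = -40 + 8*((o + (-⅔ - √7/8))/(o + z)) = -40 + 8*((-⅔ + o - √7/8)/(o + z)) = -40 + 8*(-⅔ + o - √7/8)/(o + z))
33647 - x(-((-5 - 1*5) - 1), -102) = 33647 - (-16/3 - √7 - (-40)*((-5 - 1*5) - 1) - 32*(-102))/(-102 - ((-5 - 1*5) - 1)) = 33647 - (-16/3 - √7 - (-40)*((-5 - 5) - 1) + 3264)/(-102 - ((-5 - 5) - 1)) = 33647 - (-16/3 - √7 - (-40)*(-10 - 1) + 3264)/(-102 - (-10 - 1)) = 33647 - (-16/3 - √7 - (-40)*(-11) + 3264)/(-102 - 1*(-11)) = 33647 - (-16/3 - √7 - 40*11 + 3264)/(-102 + 11) = 33647 - (-16/3 - √7 - 440 + 3264)/(-91) = 33647 - (-1)*(8456/3 - √7)/91 = 33647 - (-1208/39 + √7/91) = 33647 + (1208/39 - √7/91) = 1313441/39 - √7/91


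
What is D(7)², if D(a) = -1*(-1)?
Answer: 1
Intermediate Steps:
D(a) = 1
D(7)² = 1² = 1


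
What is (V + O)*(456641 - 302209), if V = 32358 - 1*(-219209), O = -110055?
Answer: 21853981184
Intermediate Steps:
V = 251567 (V = 32358 + 219209 = 251567)
(V + O)*(456641 - 302209) = (251567 - 110055)*(456641 - 302209) = 141512*154432 = 21853981184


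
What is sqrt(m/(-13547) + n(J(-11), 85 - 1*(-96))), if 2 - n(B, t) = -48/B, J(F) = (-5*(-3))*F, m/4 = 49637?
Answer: 3*I*sqrt(798625317930)/745085 ≈ 3.5982*I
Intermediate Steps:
m = 198548 (m = 4*49637 = 198548)
J(F) = 15*F
n(B, t) = 2 + 48/B (n(B, t) = 2 - (-48)/B = 2 + 48/B)
sqrt(m/(-13547) + n(J(-11), 85 - 1*(-96))) = sqrt(198548/(-13547) + (2 + 48/((15*(-11))))) = sqrt(198548*(-1/13547) + (2 + 48/(-165))) = sqrt(-198548/13547 + (2 + 48*(-1/165))) = sqrt(-198548/13547 + (2 - 16/55)) = sqrt(-198548/13547 + 94/55) = sqrt(-9646722/745085) = 3*I*sqrt(798625317930)/745085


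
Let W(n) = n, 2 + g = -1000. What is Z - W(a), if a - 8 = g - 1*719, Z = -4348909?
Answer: -4347196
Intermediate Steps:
g = -1002 (g = -2 - 1000 = -1002)
a = -1713 (a = 8 + (-1002 - 1*719) = 8 + (-1002 - 719) = 8 - 1721 = -1713)
Z - W(a) = -4348909 - 1*(-1713) = -4348909 + 1713 = -4347196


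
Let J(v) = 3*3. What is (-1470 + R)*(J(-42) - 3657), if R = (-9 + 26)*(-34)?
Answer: 7471104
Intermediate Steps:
J(v) = 9
R = -578 (R = 17*(-34) = -578)
(-1470 + R)*(J(-42) - 3657) = (-1470 - 578)*(9 - 3657) = -2048*(-3648) = 7471104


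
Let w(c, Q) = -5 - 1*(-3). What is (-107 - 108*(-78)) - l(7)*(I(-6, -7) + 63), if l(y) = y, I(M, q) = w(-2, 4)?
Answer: 7890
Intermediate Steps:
w(c, Q) = -2 (w(c, Q) = -5 + 3 = -2)
I(M, q) = -2
(-107 - 108*(-78)) - l(7)*(I(-6, -7) + 63) = (-107 - 108*(-78)) - 7*(-2 + 63) = (-107 + 8424) - 7*61 = 8317 - 1*427 = 8317 - 427 = 7890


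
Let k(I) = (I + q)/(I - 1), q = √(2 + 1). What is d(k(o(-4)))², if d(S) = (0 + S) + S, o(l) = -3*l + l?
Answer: 268/49 + 64*√3/49 ≈ 7.7317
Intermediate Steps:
q = √3 ≈ 1.7320
o(l) = -2*l
k(I) = (I + √3)/(-1 + I) (k(I) = (I + √3)/(I - 1) = (I + √3)/(-1 + I))
d(S) = 2*S (d(S) = S + S = 2*S)
d(k(o(-4)))² = (2*((-2*(-4) + √3)/(-1 - 2*(-4))))² = (2*((8 + √3)/(-1 + 8)))² = (2*((8 + √3)/7))² = (2*(8/7 + √3/7))² = (16/7 + 2*√3/7)²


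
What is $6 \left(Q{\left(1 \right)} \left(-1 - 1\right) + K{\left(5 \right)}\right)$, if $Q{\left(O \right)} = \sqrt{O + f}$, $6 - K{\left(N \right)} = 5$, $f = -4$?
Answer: $6 - 12 i \sqrt{3} \approx 6.0 - 20.785 i$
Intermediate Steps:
$K{\left(N \right)} = 1$ ($K{\left(N \right)} = 6 - 5 = 1$)
$Q{\left(O \right)} = \sqrt{-4 + O}$ ($Q{\left(O \right)} = \sqrt{O - 4} = \sqrt{-4 + O}$)
$6 \left(Q{\left(1 \right)} \left(-1 - 1\right) + K{\left(5 \right)}\right) = 6 \left(\sqrt{-4 + 1} \left(-1 - 1\right) + 1\right) = 6 \left(\sqrt{-3} \left(-2\right) + 1\right) = 6 \left(i \sqrt{3} \left(-2\right) + 1\right) = 6 \left(- 2 i \sqrt{3} + 1\right) = 6 \left(1 - 2 i \sqrt{3}\right) = 6 - 12 i \sqrt{3}$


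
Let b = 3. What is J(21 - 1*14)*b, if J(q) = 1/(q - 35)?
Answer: -3/28 ≈ -0.10714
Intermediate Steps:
J(q) = 1/(-35 + q)
J(21 - 1*14)*b = 3/(-35 + (21 - 1*14)) = 3/(-35 + (21 - 14)) = 3/(-35 + 7) = 3/(-28) = -1/28*3 = -3/28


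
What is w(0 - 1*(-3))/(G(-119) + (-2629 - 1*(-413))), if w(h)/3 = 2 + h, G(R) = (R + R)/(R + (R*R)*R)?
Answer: -21243/3138299 ≈ -0.0067690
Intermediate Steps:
G(R) = 2*R/(R + R³) (G(R) = (2*R)/(R + R²*R) = (2*R)/(R + R³) = 2*R/(R + R³))
w(h) = 6 + 3*h (w(h) = 3*(2 + h) = 6 + 3*h)
w(0 - 1*(-3))/(G(-119) + (-2629 - 1*(-413))) = (6 + 3*(0 - 1*(-3)))/(2/(1 + (-119)²) + (-2629 - 1*(-413))) = (6 + 3*(0 + 3))/(2/(1 + 14161) + (-2629 + 413)) = (6 + 3*3)/(2/14162 - 2216) = (6 + 9)/(2*(1/14162) - 2216) = 15/(1/7081 - 2216) = 15/(-15691495/7081) = -7081/15691495*15 = -21243/3138299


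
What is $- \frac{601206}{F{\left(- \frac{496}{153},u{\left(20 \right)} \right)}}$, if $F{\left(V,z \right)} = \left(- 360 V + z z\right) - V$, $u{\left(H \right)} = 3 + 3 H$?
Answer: $- \frac{91984518}{786313} \approx -116.98$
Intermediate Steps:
$F{\left(V,z \right)} = z^{2} - 361 V$ ($F{\left(V,z \right)} = \left(- 360 V + z^{2}\right) - V = \left(z^{2} - 360 V\right) - V = z^{2} - 361 V$)
$- \frac{601206}{F{\left(- \frac{496}{153},u{\left(20 \right)} \right)}} = - \frac{601206}{\left(3 + 3 \cdot 20\right)^{2} - 361 \left(- \frac{496}{153}\right)} = - \frac{601206}{\left(3 + 60\right)^{2} - 361 \left(\left(-496\right) \frac{1}{153}\right)} = - \frac{601206}{63^{2} - - \frac{179056}{153}} = - \frac{601206}{3969 + \frac{179056}{153}} = - \frac{601206}{\frac{786313}{153}} = \left(-601206\right) \frac{153}{786313} = - \frac{91984518}{786313}$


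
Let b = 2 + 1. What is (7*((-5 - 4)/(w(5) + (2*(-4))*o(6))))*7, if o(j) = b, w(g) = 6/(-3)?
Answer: 441/26 ≈ 16.962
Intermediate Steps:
w(g) = -2 (w(g) = 6*(-⅓) = -2)
b = 3
o(j) = 3
(7*((-5 - 4)/(w(5) + (2*(-4))*o(6))))*7 = (7*((-5 - 4)/(-2 + (2*(-4))*3)))*7 = (7*(-9/(-2 - 8*3)))*7 = (7*(-9/(-2 - 24)))*7 = (7*(-9/(-26)))*7 = (7*(-9*(-1/26)))*7 = (7*(9/26))*7 = (63/26)*7 = 441/26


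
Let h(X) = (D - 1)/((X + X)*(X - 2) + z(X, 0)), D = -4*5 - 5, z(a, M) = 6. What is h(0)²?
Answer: 169/9 ≈ 18.778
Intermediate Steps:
D = -25 (D = -20 - 5 = -25)
h(X) = -26/(6 + 2*X*(-2 + X)) (h(X) = (-25 - 1)/((X + X)*(X - 2) + 6) = -26/((2*X)*(-2 + X) + 6) = -26/(2*X*(-2 + X) + 6) = -26/(6 + 2*X*(-2 + X)))
h(0)² = (-13/(3 + 0² - 2*0))² = (-13/(3 + 0 + 0))² = (-13/3)² = 169/9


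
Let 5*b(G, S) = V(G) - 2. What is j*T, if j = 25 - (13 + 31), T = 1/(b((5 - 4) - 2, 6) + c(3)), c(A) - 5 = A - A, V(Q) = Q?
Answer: -95/22 ≈ -4.3182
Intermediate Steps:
b(G, S) = -2/5 + G/5 (b(G, S) = (G - 2)/5 = (-2 + G)/5 = -2/5 + G/5)
c(A) = 5 (c(A) = 5 + (A - A) = 5 + 0 = 5)
T = 5/22 (T = 1/((-2/5 + ((5 - 4) - 2)/5) + 5) = 1/((-2/5 + (1 - 2)/5) + 5) = 1/((-2/5 + (1/5)*(-1)) + 5) = 1/((-2/5 - 1/5) + 5) = 1/(-3/5 + 5) = 1/(22/5) = 5/22 ≈ 0.22727)
j = -19 (j = 25 - 1*44 = 25 - 44 = -19)
j*T = -19*5/22 = -95/22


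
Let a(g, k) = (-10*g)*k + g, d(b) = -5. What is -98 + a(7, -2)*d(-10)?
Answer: -833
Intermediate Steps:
a(g, k) = g - 10*g*k (a(g, k) = -10*g*k + g = g - 10*g*k)
-98 + a(7, -2)*d(-10) = -98 + (7*(1 - 10*(-2)))*(-5) = -98 + (7*(1 + 20))*(-5) = -98 + (7*21)*(-5) = -98 + 147*(-5) = -98 - 735 = -833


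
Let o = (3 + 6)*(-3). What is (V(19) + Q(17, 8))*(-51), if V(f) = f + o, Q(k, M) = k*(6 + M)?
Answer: -11730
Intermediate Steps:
o = -27 (o = 9*(-3) = -27)
V(f) = -27 + f (V(f) = f - 27 = -27 + f)
(V(19) + Q(17, 8))*(-51) = ((-27 + 19) + 17*(6 + 8))*(-51) = (-8 + 17*14)*(-51) = (-8 + 238)*(-51) = 230*(-51) = -11730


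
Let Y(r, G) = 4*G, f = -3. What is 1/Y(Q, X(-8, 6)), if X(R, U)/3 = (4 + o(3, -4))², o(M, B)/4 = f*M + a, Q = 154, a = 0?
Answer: 1/12288 ≈ 8.1380e-5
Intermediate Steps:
o(M, B) = -12*M (o(M, B) = 4*(-3*M + 0) = 4*(-3*M) = -12*M)
X(R, U) = 3072 (X(R, U) = 3*(4 - 12*3)² = 3*(4 - 36)² = 3*(-32)² = 3*1024 = 3072)
1/Y(Q, X(-8, 6)) = 1/(4*3072) = 1/12288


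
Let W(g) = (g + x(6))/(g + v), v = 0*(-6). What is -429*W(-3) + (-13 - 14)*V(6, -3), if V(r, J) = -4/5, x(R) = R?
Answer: 2253/5 ≈ 450.60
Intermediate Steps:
v = 0
V(r, J) = -⅘ (V(r, J) = -4*⅕ = -⅘)
W(g) = (6 + g)/g (W(g) = (g + 6)/(g + 0) = (6 + g)/g)
-429*W(-3) + (-13 - 14)*V(6, -3) = -429*(6 - 3)/(-3) + (-13 - 14)*(-⅘) = -(-143)*3 - 27*(-⅘) = -429*(-1) + 108/5 = 429 + 108/5 = 2253/5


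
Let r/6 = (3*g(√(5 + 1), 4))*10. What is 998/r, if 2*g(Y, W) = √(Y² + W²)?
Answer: 499*√22/990 ≈ 2.3642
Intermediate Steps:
g(Y, W) = √(W² + Y²)/2 (g(Y, W) = √(Y² + W²)/2 = √(W² + Y²)/2)
r = 90*√22 (r = 6*((3*(√(4² + (√(5 + 1))²)/2))*10) = 6*((3*(√(16 + (√6)²)/2))*10) = 6*((3*(√(16 + 6)/2))*10) = 6*((3*(√22/2))*10) = 6*((3*√22/2)*10) = 6*(15*√22) = 90*√22 ≈ 422.14)
998/r = 998/((90*√22)) = 998*(√22/1980) = 499*√22/990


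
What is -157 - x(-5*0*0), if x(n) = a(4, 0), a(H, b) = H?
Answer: -161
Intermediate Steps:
x(n) = 4
-157 - x(-5*0*0) = -157 - 1*4 = -157 - 4 = -161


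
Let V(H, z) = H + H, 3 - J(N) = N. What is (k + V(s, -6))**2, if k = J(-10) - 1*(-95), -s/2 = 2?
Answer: 10000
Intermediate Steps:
s = -4 (s = -2*2 = -4)
J(N) = 3 - N
V(H, z) = 2*H
k = 108 (k = (3 - 1*(-10)) - 1*(-95) = (3 + 10) + 95 = 13 + 95 = 108)
(k + V(s, -6))**2 = (108 + 2*(-4))**2 = (108 - 8)**2 = 100**2 = 10000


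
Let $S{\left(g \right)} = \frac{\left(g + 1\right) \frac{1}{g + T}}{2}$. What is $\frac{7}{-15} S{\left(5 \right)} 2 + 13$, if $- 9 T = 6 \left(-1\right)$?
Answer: $\frac{1063}{85} \approx 12.506$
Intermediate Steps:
$T = \frac{2}{3}$ ($T = - \frac{6 \left(-1\right)}{9} = \left(- \frac{1}{9}\right) \left(-6\right) = \frac{2}{3} \approx 0.66667$)
$S{\left(g \right)} = \frac{1 + g}{2 \left(\frac{2}{3} + g\right)}$ ($S{\left(g \right)} = \frac{\left(g + 1\right) \frac{1}{g + \frac{2}{3}}}{2} = \frac{1 + g}{\frac{2}{3} + g} \frac{1}{2} = \frac{1 + g}{2 \left(\frac{2}{3} + g\right)}$)
$\frac{7}{-15} S{\left(5 \right)} 2 + 13 = \frac{7}{-15} \frac{3 \left(1 + 5\right)}{2 \left(2 + 3 \cdot 5\right)} 2 + 13 = 7 \left(- \frac{1}{15}\right) \frac{3}{2} \frac{1}{2 + 15} \cdot 6 \cdot 2 + 13 = - \frac{7 \cdot \frac{3}{2} \cdot \frac{1}{17} \cdot 6 \cdot 2}{15} + 13 = - \frac{7 \cdot \frac{9}{17} \cdot 2}{15} + 13 = \left(- \frac{7}{15}\right) \frac{18}{17} + 13 = - \frac{42}{85} + 13 = \frac{1063}{85}$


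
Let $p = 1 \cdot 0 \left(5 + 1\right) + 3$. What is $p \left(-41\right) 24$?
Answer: $-2952$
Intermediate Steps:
$p = 3$ ($p = 1 \cdot 0 \cdot 6 + 3 = 1 \cdot 0 + 3 = 0 + 3 = 3$)
$p \left(-41\right) 24 = 3 \left(-41\right) 24 = \left(-123\right) 24 = -2952$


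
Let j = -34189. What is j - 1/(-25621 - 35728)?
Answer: -2097460960/61349 ≈ -34189.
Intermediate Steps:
j - 1/(-25621 - 35728) = -34189 - 1/(-25621 - 35728) = -34189 - 1/(-61349) = -34189 - 1*(-1/61349) = -34189 + 1/61349 = -2097460960/61349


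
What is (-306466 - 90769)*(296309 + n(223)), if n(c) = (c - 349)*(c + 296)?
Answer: -91727520025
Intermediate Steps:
n(c) = (-349 + c)*(296 + c)
(-306466 - 90769)*(296309 + n(223)) = (-306466 - 90769)*(296309 + (-103304 + 223² - 53*223)) = -397235*(296309 + (-103304 + 49729 - 11819)) = -397235*(296309 - 65394) = -397235*230915 = -91727520025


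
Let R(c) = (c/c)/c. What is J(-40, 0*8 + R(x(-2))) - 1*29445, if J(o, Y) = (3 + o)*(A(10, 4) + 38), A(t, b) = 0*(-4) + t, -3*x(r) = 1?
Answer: -31221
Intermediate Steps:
x(r) = -1/3 (x(r) = -1/3*1 = -1/3)
A(t, b) = t (A(t, b) = 0 + t = t)
R(c) = 1/c
J(o, Y) = 144 + 48*o (J(o, Y) = (3 + o)*(10 + 38) = (3 + o)*48 = 144 + 48*o)
J(-40, 0*8 + R(x(-2))) - 1*29445 = (144 + 48*(-40)) - 1*29445 = (144 - 1920) - 29445 = -1776 - 29445 = -31221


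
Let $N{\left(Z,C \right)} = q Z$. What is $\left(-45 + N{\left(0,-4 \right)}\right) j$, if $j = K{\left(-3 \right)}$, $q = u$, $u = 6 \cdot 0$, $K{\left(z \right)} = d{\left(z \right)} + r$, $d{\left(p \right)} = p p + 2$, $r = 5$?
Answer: $-720$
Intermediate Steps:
$d{\left(p \right)} = 2 + p^{2}$ ($d{\left(p \right)} = p^{2} + 2 = 2 + p^{2}$)
$K{\left(z \right)} = 7 + z^{2}$ ($K{\left(z \right)} = \left(2 + z^{2}\right) + 5 = 7 + z^{2}$)
$u = 0$
$q = 0$
$j = 16$ ($j = 7 + \left(-3\right)^{2} = 7 + 9 = 16$)
$N{\left(Z,C \right)} = 0$ ($N{\left(Z,C \right)} = 0 Z = 0$)
$\left(-45 + N{\left(0,-4 \right)}\right) j = \left(-45 + 0\right) 16 = \left(-45\right) 16 = -720$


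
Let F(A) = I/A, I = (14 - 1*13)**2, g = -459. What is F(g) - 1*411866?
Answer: -189046495/459 ≈ -4.1187e+5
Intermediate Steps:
I = 1 (I = (14 - 13)**2 = 1**2 = 1)
F(A) = 1/A
F(g) - 1*411866 = 1/(-459) - 1*411866 = -1/459 - 411866 = -189046495/459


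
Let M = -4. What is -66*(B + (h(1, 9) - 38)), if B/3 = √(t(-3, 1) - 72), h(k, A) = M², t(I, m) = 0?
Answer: 1452 - 1188*I*√2 ≈ 1452.0 - 1680.1*I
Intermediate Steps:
h(k, A) = 16 (h(k, A) = (-4)² = 16)
B = 18*I*√2 (B = 3*√(0 - 72) = 3*√(-72) = 3*(6*I*√2) = 18*I*√2 ≈ 25.456*I)
-66*(B + (h(1, 9) - 38)) = -66*(18*I*√2 + (16 - 38)) = -66*(18*I*√2 - 22) = -66*(-22 + 18*I*√2) = 1452 - 1188*I*√2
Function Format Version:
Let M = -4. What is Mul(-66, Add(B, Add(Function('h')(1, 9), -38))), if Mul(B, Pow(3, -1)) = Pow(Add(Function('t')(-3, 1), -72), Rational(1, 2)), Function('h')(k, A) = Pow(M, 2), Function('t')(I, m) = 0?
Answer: Add(1452, Mul(-1188, I, Pow(2, Rational(1, 2)))) ≈ Add(1452.0, Mul(-1680.1, I))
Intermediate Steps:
Function('h')(k, A) = 16 (Function('h')(k, A) = Pow(-4, 2) = 16)
B = Mul(18, I, Pow(2, Rational(1, 2))) (B = Mul(3, Pow(Add(0, -72), Rational(1, 2))) = Mul(3, Pow(-72, Rational(1, 2))) = Mul(3, Mul(6, I, Pow(2, Rational(1, 2)))) = Mul(18, I, Pow(2, Rational(1, 2))) ≈ Mul(25.456, I))
Mul(-66, Add(B, Add(Function('h')(1, 9), -38))) = Mul(-66, Add(Mul(18, I, Pow(2, Rational(1, 2))), Add(16, -38))) = Mul(-66, Add(Mul(18, I, Pow(2, Rational(1, 2))), -22)) = Mul(-66, Add(-22, Mul(18, I, Pow(2, Rational(1, 2))))) = Add(1452, Mul(-1188, I, Pow(2, Rational(1, 2))))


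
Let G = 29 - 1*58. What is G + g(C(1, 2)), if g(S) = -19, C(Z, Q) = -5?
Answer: -48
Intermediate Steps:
G = -29 (G = 29 - 58 = -29)
G + g(C(1, 2)) = -29 - 19 = -48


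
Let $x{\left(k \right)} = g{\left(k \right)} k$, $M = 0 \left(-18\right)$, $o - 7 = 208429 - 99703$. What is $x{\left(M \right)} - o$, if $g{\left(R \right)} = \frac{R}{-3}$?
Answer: $-108733$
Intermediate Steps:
$o = 108733$ ($o = 7 + \left(208429 - 99703\right) = 7 + 108726 = 108733$)
$g{\left(R \right)} = - \frac{R}{3}$ ($g{\left(R \right)} = R \left(- \frac{1}{3}\right) = - \frac{R}{3}$)
$M = 0$
$x{\left(k \right)} = - \frac{k^{2}}{3}$ ($x{\left(k \right)} = - \frac{k}{3} k = - \frac{k^{2}}{3}$)
$x{\left(M \right)} - o = - \frac{0^{2}}{3} - 108733 = \left(- \frac{1}{3}\right) 0 - 108733 = 0 - 108733 = -108733$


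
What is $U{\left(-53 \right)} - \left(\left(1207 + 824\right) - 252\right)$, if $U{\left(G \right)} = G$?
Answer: $-1832$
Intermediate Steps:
$U{\left(-53 \right)} - \left(\left(1207 + 824\right) - 252\right) = -53 - \left(\left(1207 + 824\right) - 252\right) = -53 - \left(2031 - 252\right) = -53 - 1779 = -1832$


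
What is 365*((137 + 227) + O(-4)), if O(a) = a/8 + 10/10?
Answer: 266085/2 ≈ 1.3304e+5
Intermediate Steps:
O(a) = 1 + a/8 (O(a) = a*(1/8) + 10*(1/10) = a/8 + 1 = 1 + a/8)
365*((137 + 227) + O(-4)) = 365*((137 + 227) + (1 + (1/8)*(-4))) = 365*(364 + (1 - 1/2)) = 365*(364 + 1/2) = 365*(729/2) = 266085/2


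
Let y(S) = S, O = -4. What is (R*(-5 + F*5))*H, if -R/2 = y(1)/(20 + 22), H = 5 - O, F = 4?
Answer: -45/7 ≈ -6.4286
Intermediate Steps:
H = 9 (H = 5 - 1*(-4) = 5 + 4 = 9)
R = -1/21 (R = -2/(20 + 22) = -2/42 = -2*1/42 = -1/21 ≈ -0.047619)
(R*(-5 + F*5))*H = -(-5 + 4*5)/21*9 = -(-5 + 20)/21*9 = -1/21*15*9 = -5/7*9 = -45/7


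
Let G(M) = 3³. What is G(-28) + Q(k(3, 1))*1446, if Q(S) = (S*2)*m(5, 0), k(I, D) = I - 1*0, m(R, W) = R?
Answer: 43407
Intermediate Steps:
k(I, D) = I (k(I, D) = I + 0 = I)
G(M) = 27
Q(S) = 10*S (Q(S) = (S*2)*5 = (2*S)*5 = 10*S)
G(-28) + Q(k(3, 1))*1446 = 27 + (10*3)*1446 = 27 + 30*1446 = 27 + 43380 = 43407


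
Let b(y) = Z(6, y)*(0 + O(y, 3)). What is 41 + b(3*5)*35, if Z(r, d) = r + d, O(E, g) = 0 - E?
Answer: -10984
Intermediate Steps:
O(E, g) = -E
Z(r, d) = d + r
b(y) = -y*(6 + y) (b(y) = (y + 6)*(0 - y) = (6 + y)*(-y) = -y*(6 + y))
41 + b(3*5)*35 = 41 - 3*5*(6 + 3*5)*35 = 41 - 1*15*(6 + 15)*35 = 41 - 1*15*21*35 = 41 - 315*35 = 41 - 11025 = -10984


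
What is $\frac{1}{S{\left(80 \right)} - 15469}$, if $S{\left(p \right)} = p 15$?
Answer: $- \frac{1}{14269} \approx -7.0082 \cdot 10^{-5}$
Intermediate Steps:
$S{\left(p \right)} = 15 p$
$\frac{1}{S{\left(80 \right)} - 15469} = \frac{1}{15 \cdot 80 - 15469} = \frac{1}{1200 - 15469} = \frac{1}{-14269} = - \frac{1}{14269}$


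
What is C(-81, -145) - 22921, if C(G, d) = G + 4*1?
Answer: -22998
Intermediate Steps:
C(G, d) = 4 + G (C(G, d) = G + 4 = 4 + G)
C(-81, -145) - 22921 = (4 - 81) - 22921 = -77 - 22921 = -22998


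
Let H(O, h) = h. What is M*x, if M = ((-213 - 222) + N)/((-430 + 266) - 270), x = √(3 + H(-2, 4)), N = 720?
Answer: -285*√7/434 ≈ -1.7374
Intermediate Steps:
x = √7 (x = √(3 + 4) = √7 ≈ 2.6458)
M = -285/434 (M = ((-213 - 222) + 720)/((-430 + 266) - 270) = (-435 + 720)/(-164 - 270) = 285/(-434) = 285*(-1/434) = -285/434 ≈ -0.65668)
M*x = -285*√7/434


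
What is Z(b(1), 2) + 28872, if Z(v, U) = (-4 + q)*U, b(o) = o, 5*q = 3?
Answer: 144326/5 ≈ 28865.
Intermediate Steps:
q = ⅗ (q = (⅕)*3 = ⅗ ≈ 0.60000)
Z(v, U) = -17*U/5 (Z(v, U) = (-4 + ⅗)*U = -17*U/5)
Z(b(1), 2) + 28872 = -17/5*2 + 28872 = -34/5 + 28872 = 144326/5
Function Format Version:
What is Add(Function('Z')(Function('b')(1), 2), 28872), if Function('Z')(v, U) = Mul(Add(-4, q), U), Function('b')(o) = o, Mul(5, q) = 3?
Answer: Rational(144326, 5) ≈ 28865.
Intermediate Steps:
q = Rational(3, 5) (q = Mul(Rational(1, 5), 3) = Rational(3, 5) ≈ 0.60000)
Function('Z')(v, U) = Mul(Rational(-17, 5), U) (Function('Z')(v, U) = Mul(Add(-4, Rational(3, 5)), U) = Mul(Rational(-17, 5), U))
Add(Function('Z')(Function('b')(1), 2), 28872) = Add(Mul(Rational(-17, 5), 2), 28872) = Add(Rational(-34, 5), 28872) = Rational(144326, 5)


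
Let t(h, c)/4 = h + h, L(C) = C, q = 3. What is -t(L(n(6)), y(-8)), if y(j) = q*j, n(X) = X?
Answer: -48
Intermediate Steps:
y(j) = 3*j
t(h, c) = 8*h (t(h, c) = 4*(h + h) = 4*(2*h) = 8*h)
-t(L(n(6)), y(-8)) = -8*6 = -1*48 = -48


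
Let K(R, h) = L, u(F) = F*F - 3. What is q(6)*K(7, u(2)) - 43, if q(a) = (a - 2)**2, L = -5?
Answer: -123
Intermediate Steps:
u(F) = -3 + F**2 (u(F) = F**2 - 3 = -3 + F**2)
q(a) = (-2 + a)**2
K(R, h) = -5
q(6)*K(7, u(2)) - 43 = (-2 + 6)**2*(-5) - 43 = 4**2*(-5) - 43 = 16*(-5) - 43 = -80 - 43 = -123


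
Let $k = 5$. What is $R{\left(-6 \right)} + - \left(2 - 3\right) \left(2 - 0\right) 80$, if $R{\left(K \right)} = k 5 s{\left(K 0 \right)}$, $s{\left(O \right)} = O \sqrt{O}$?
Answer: $160$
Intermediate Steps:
$s{\left(O \right)} = O^{\frac{3}{2}}$
$R{\left(K \right)} = 0$ ($R{\left(K \right)} = 5 \cdot 5 \left(K 0\right)^{\frac{3}{2}} = 25 \cdot 0^{\frac{3}{2}} = 25 \cdot 0 = 0$)
$R{\left(-6 \right)} + - \left(2 - 3\right) \left(2 - 0\right) 80 = 0 + - \left(2 - 3\right) \left(2 - 0\right) 80 = 0 + - \left(-1\right) \left(2 + 0\right) 80 = 0 + - \left(-1\right) 2 \cdot 80 = 0 + \left(-1\right) \left(-2\right) 80 = 0 + 2 \cdot 80 = 0 + 160 = 160$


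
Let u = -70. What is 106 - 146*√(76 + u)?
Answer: 106 - 146*√6 ≈ -251.63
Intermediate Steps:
106 - 146*√(76 + u) = 106 - 146*√(76 - 70) = 106 - 146*√6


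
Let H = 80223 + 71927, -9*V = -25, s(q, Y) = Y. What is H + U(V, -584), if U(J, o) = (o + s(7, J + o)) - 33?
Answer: 1358566/9 ≈ 1.5095e+5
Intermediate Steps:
V = 25/9 (V = -⅑*(-25) = 25/9 ≈ 2.7778)
U(J, o) = -33 + J + 2*o (U(J, o) = (o + (J + o)) - 33 = (J + 2*o) - 33 = -33 + J + 2*o)
H = 152150
H + U(V, -584) = 152150 + (-33 + 25/9 + 2*(-584)) = 152150 + (-33 + 25/9 - 1168) = 152150 - 10784/9 = 1358566/9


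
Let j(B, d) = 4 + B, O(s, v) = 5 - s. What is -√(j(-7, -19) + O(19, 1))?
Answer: -I*√17 ≈ -4.1231*I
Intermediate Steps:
-√(j(-7, -19) + O(19, 1)) = -√((4 - 7) + (5 - 1*19)) = -√(-3 + (5 - 19)) = -√(-3 - 14) = -√(-17) = -I*√17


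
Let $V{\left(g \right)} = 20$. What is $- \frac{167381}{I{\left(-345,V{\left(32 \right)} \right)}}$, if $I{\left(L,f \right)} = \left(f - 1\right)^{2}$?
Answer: $- \frac{167381}{361} \approx -463.66$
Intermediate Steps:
$I{\left(L,f \right)} = \left(-1 + f\right)^{2}$
$- \frac{167381}{I{\left(-345,V{\left(32 \right)} \right)}} = - \frac{167381}{\left(-1 + 20\right)^{2}} = - \frac{167381}{19^{2}} = - \frac{167381}{361}$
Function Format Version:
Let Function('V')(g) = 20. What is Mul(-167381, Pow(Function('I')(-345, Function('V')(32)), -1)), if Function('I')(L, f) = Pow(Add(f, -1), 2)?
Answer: Rational(-167381, 361) ≈ -463.66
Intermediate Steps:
Function('I')(L, f) = Pow(Add(-1, f), 2)
Mul(-167381, Pow(Function('I')(-345, Function('V')(32)), -1)) = Mul(-167381, Pow(Pow(Add(-1, 20), 2), -1)) = Mul(-167381, Pow(Pow(19, 2), -1)) = Mul(-167381, Pow(361, -1)) = Mul(-167381, Rational(1, 361)) = Rational(-167381, 361)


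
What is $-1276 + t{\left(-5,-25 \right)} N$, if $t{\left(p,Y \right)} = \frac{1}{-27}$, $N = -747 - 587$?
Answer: $- \frac{33118}{27} \approx -1226.6$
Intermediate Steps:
$N = -1334$
$t{\left(p,Y \right)} = - \frac{1}{27}$
$-1276 + t{\left(-5,-25 \right)} N = -1276 - - \frac{1334}{27} = -1276 + \frac{1334}{27} = - \frac{33118}{27}$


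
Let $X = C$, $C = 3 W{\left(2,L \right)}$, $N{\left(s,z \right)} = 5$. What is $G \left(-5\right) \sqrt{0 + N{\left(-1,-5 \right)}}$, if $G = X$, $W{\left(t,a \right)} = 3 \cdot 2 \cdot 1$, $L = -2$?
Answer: $- 90 \sqrt{5} \approx -201.25$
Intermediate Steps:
$W{\left(t,a \right)} = 6$ ($W{\left(t,a \right)} = 6 \cdot 1 = 6$)
$C = 18$ ($C = 3 \cdot 6 = 18$)
$X = 18$
$G = 18$
$G \left(-5\right) \sqrt{0 + N{\left(-1,-5 \right)}} = 18 \left(-5\right) \sqrt{0 + 5} = - 90 \sqrt{5}$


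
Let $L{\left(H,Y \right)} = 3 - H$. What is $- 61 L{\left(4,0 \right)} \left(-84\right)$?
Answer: $-5124$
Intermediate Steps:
$- 61 L{\left(4,0 \right)} \left(-84\right) = - 61 \left(3 - 4\right) \left(-84\right) = \left(-61\right) \left(-1\right) \left(-84\right) = 61 \left(-84\right) = -5124$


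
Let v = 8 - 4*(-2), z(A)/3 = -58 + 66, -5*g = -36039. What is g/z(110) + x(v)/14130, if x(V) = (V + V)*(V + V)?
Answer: 3395693/11304 ≈ 300.40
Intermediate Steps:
g = 36039/5 (g = -⅕*(-36039) = 36039/5 ≈ 7207.8)
z(A) = 24 (z(A) = 3*(-58 + 66) = 3*8 = 24)
v = 16 (v = 8 + 8 = 16)
x(V) = 4*V² (x(V) = (2*V)*(2*V) = 4*V²)
g/z(110) + x(v)/14130 = (36039/5)/24 + (4*16²)/14130 = (36039/5)*(1/24) + (4*256)*(1/14130) = 12013/40 + 1024*(1/14130) = 12013/40 + 512/7065 = 3395693/11304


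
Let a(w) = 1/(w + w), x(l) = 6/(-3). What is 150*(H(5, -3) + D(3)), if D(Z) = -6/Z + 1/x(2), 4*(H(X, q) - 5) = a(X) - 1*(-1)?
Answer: 1665/4 ≈ 416.25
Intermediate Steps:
x(l) = -2 (x(l) = 6*(-⅓) = -2)
a(w) = 1/(2*w)
H(X, q) = 21/4 + 1/(8*X) (H(X, q) = 5 + (1/(2*X) - 1*(-1))/4 = 5 + (1/(2*X) + 1)/4 = 5 + (1 + 1/(2*X))/4 = 5 + (¼ + 1/(8*X)) = 21/4 + 1/(8*X))
D(Z) = -½ - 6/Z (D(Z) = -6/Z + 1/(-2) = -6/Z + 1*(-½) = -6/Z - ½ = -½ - 6/Z)
150*(H(5, -3) + D(3)) = 150*((⅛)*(1 + 42*5)/5 + (½)*(-12 - 1*3)/3) = 150*((⅛)*(⅕)*(1 + 210) + (½)*(⅓)*(-12 - 3)) = 150*((⅛)*(⅕)*211 + (½)*(⅓)*(-15)) = 150*(211/40 - 5/2) = 150*(111/40) = 1665/4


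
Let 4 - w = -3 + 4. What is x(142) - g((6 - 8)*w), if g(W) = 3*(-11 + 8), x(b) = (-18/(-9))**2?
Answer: 13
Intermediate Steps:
w = 3 (w = 4 - (-3 + 4) = 4 - 1*1 = 4 - 1 = 3)
x(b) = 4 (x(b) = (-18*(-1/9))**2 = 2**2 = 4)
g(W) = -9 (g(W) = 3*(-3) = -9)
x(142) - g((6 - 8)*w) = 4 - 1*(-9) = 4 + 9 = 13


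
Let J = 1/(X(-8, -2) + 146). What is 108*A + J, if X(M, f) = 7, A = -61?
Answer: -1007963/153 ≈ -6588.0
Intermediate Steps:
J = 1/153 (J = 1/(7 + 146) = 1/153 ≈ 0.0065359)
108*A + J = 108*(-61) + 1/153 = -6588 + 1/153 = -1007963/153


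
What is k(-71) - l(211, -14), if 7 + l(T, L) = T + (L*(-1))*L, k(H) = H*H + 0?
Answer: 5033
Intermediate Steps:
k(H) = H² (k(H) = H² + 0 = H²)
l(T, L) = -7 + T - L² (l(T, L) = -7 + (T + (L*(-1))*L) = -7 + (T + (-L)*L) = -7 + (T - L²) = -7 + T - L²)
k(-71) - l(211, -14) = (-71)² - (-7 + 211 - 1*(-14)²) = 5041 - (-7 + 211 - 1*196) = 5041 - (-7 + 211 - 196) = 5041 - 1*8 = 5041 - 8 = 5033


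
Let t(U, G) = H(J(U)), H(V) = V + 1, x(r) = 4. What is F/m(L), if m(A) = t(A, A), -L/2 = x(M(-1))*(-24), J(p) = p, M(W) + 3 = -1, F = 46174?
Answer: 46174/193 ≈ 239.24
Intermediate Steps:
M(W) = -4 (M(W) = -3 - 1 = -4)
H(V) = 1 + V
L = 192 (L = -8*(-24) = -2*(-96) = 192)
t(U, G) = 1 + U
m(A) = 1 + A
F/m(L) = 46174/(1 + 192) = 46174/193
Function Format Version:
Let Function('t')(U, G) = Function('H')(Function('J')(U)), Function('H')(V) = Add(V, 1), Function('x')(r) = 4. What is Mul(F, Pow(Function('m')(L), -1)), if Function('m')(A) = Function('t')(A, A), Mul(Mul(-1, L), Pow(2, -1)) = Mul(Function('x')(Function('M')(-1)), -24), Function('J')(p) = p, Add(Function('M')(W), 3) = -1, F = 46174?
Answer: Rational(46174, 193) ≈ 239.24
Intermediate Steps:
Function('M')(W) = -4 (Function('M')(W) = Add(-3, -1) = -4)
Function('H')(V) = Add(1, V)
L = 192 (L = Mul(-2, Mul(4, -24)) = Mul(-2, -96) = 192)
Function('t')(U, G) = Add(1, U)
Function('m')(A) = Add(1, A)
Mul(F, Pow(Function('m')(L), -1)) = Mul(46174, Pow(Add(1, 192), -1)) = Mul(46174, Pow(193, -1)) = Mul(46174, Rational(1, 193)) = Rational(46174, 193)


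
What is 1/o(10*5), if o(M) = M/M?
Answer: 1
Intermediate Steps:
o(M) = 1
1/o(10*5) = 1/1 = 1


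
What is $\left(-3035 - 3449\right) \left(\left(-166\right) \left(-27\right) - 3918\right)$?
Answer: $-3656976$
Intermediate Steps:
$\left(-3035 - 3449\right) \left(\left(-166\right) \left(-27\right) - 3918\right) = - 6484 \left(4482 - 3918\right) = \left(-6484\right) 564 = -3656976$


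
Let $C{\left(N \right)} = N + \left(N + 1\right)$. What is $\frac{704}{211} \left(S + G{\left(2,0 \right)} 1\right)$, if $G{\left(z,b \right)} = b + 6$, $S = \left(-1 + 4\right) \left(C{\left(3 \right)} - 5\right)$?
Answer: $\frac{8448}{211} \approx 40.038$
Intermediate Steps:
$C{\left(N \right)} = 1 + 2 N$ ($C{\left(N \right)} = N + \left(1 + N\right) = 1 + 2 N$)
$S = 6$ ($S = \left(-1 + 4\right) \left(\left(1 + 2 \cdot 3\right) - 5\right) = 3 \left(\left(1 + 6\right) - 5\right) = 3 \left(7 - 5\right) = 3 \cdot 2 = 6$)
$G{\left(z,b \right)} = 6 + b$
$\frac{704}{211} \left(S + G{\left(2,0 \right)} 1\right) = \frac{704}{211} \left(6 + \left(6 + 0\right) 1\right) = 704 \cdot \frac{1}{211} \left(6 + 6 \cdot 1\right) = \frac{704 \left(6 + 6\right)}{211} = \frac{704}{211} \cdot 12 = \frac{8448}{211}$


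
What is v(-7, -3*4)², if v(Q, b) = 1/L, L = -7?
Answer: 1/49 ≈ 0.020408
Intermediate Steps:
v(Q, b) = -⅐ (v(Q, b) = 1/(-7) = -⅐)
v(-7, -3*4)² = (-⅐)² = 1/49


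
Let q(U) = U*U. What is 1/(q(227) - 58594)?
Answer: -1/7065 ≈ -0.00014154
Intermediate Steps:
q(U) = U²
1/(q(227) - 58594) = 1/(227² - 58594) = 1/(51529 - 58594) = 1/(-7065) = -1/7065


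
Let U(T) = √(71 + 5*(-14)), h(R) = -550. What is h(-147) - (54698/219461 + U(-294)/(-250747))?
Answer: -30279768191795/55029187367 ≈ -550.25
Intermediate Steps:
U(T) = 1 (U(T) = √(71 - 70) = √1 = 1)
h(-147) - (54698/219461 + U(-294)/(-250747)) = -550 - (54698/219461 + 1/(-250747)) = -550 - (54698*(1/219461) + 1*(-1/250747)) = -550 - (54698/219461 - 1/250747) = -550 - 1*13715139945/55029187367 = -550 - 13715139945/55029187367 = -30279768191795/55029187367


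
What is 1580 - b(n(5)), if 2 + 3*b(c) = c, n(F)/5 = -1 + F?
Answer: 1574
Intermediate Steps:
n(F) = -5 + 5*F (n(F) = 5*(-1 + F) = -5 + 5*F)
b(c) = -2/3 + c/3
1580 - b(n(5)) = 1580 - (-2/3 + (-5 + 5*5)/3) = 1580 - (-2/3 + (-5 + 25)/3) = 1580 - (-2/3 + (1/3)*20) = 1580 - (-2/3 + 20/3) = 1580 - 1*6 = 1580 - 6 = 1574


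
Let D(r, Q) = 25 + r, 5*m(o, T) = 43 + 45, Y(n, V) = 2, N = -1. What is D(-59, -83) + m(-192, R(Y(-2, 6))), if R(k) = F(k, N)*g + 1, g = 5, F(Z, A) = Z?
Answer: -82/5 ≈ -16.400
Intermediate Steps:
R(k) = 1 + 5*k (R(k) = k*5 + 1 = 5*k + 1 = 1 + 5*k)
m(o, T) = 88/5 (m(o, T) = (43 + 45)/5 = (⅕)*88 = 88/5)
D(-59, -83) + m(-192, R(Y(-2, 6))) = (25 - 59) + 88/5 = -34 + 88/5 = -82/5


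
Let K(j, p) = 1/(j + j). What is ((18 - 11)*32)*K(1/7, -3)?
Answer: 784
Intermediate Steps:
K(j, p) = 1/(2*j)
((18 - 11)*32)*K(1/7, -3) = ((18 - 11)*32)*(1/(2*(1/7))) = (7*32)*(1/(2*(⅐))) = 224*((½)*7) = 224*(7/2) = 784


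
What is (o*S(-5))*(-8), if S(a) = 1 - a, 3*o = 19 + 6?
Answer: -400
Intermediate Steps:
o = 25/3 (o = (19 + 6)/3 = (1/3)*25 = 25/3 ≈ 8.3333)
(o*S(-5))*(-8) = (25*(1 - 1*(-5))/3)*(-8) = (25*(1 + 5)/3)*(-8) = ((25/3)*6)*(-8) = 50*(-8) = -400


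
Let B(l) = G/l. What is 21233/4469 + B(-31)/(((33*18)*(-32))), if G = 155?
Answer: 403619209/84946752 ≈ 4.7514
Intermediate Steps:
B(l) = 155/l
21233/4469 + B(-31)/(((33*18)*(-32))) = 21233/4469 + (155/(-31))/(((33*18)*(-32))) = 21233*(1/4469) + (155*(-1/31))/((594*(-32))) = 21233/4469 - 5/(-19008) = 21233/4469 - 5*(-1/19008) = 21233/4469 + 5/19008 = 403619209/84946752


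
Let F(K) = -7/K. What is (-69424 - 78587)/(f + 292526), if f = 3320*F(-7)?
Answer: -148011/295846 ≈ -0.50030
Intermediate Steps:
f = 3320 (f = 3320*(-7/(-7)) = 3320*(-7*(-1/7)) = 3320*1 = 3320)
(-69424 - 78587)/(f + 292526) = (-69424 - 78587)/(3320 + 292526) = -148011/295846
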